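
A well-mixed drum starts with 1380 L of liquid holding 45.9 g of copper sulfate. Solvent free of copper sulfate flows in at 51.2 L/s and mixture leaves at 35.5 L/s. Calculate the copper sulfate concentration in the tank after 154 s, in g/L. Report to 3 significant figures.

0.00123 g/L

Let m(t) be the amount of copper sulfate. Volume: V(t) = V₀ + (Q_in − Q_out) t = 1380 + 15.700 t; V(154) = 3797.8 L.
No copper sulfate enters, so dm/dt = −Q_out · (m/V).
dm/m = −Q_out dt/(V₀ + 15.700 t); integrating gives ln(m/m₀) = −(Q_out/(Q_in−Q_out)) ln(V/V₀).
m = m₀ (V₀/V)^(Q_out/(Q_in−Q_out)) = 45.9 × (1380/3797.8)^(2.2611) = 4.6526 g.
C = m/V = 4.6526/3797.8 = 0.0012251 g/L.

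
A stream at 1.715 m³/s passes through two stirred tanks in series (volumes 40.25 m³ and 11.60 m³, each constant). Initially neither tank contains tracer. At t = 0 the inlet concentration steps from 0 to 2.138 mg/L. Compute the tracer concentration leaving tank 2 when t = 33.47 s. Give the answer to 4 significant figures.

1.423 mg/L

Each tank obeys Vᵢ dCᵢ/dt = Q(Cᵢ₋₁ − Cᵢ), so τᵢ = Vᵢ/Q.
τ₁ = 40.25/1.715 = 23.4694 s; τ₂ = 11.60/1.715 = 6.76385 s.
Solving the cascade with C₁(0)=C₂(0)=0 gives C₂(t) = C_in[1 − (τ₁ e^(−t/τ₁) − τ₂ e^(−t/τ₂))/(τ₁ − τ₂)].
At t = 33.47: e^(−t/τ₁) = 0.240241, e^(−t/τ₂) = 0.00709499.
C₂ = 2.138·[1 − (23.4694·0.240241 − 6.76385·0.00709499)/(16.7055)] = 2.138·0.665361 = 1.42254 mg/L.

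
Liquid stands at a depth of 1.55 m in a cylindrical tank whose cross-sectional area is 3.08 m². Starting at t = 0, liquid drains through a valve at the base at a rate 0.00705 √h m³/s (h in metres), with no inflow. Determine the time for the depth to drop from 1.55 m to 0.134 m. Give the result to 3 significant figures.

A dh/dt = −Q_out = −0.00705 √h.
∫ h^(−1/2) dh = −(0.00705/A) ∫ dt, giving 2√h = 2√h₀ − (0.00705/A) t.
t = 2A(√h₀ − √h)/0.00705 = 2·3.08·(√1.55 − √0.134)/0.00705
  = 6.1600 × (1.2450 − 0.36606) / 0.00705 = 767.97 s.

768 s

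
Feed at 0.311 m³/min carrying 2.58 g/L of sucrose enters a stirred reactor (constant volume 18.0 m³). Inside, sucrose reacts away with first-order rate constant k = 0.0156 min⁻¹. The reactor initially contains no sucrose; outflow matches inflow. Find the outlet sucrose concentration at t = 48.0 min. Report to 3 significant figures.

Accumulation = in − out − consumed: V dC/dt = Q C_in − Q C − k V C.
dC/dt = (Q/V) C_in − (Q/V + k) C; effective rate a = Q/V + k = 0.017278 + 0.0156 = 0.032878 min⁻¹.
C_ss = Q C_in/(Q + kV) = 1.3558 g/L; C(t) = C_ss + (C₀ − C_ss) e^(−a t).
C(48.0) = 1.3558 + (-1.3558)·e^(−0.032878·48.0) = 1.3558 + (-1.3558)·0.20636 = 1.0760 g/L.

1.08 g/L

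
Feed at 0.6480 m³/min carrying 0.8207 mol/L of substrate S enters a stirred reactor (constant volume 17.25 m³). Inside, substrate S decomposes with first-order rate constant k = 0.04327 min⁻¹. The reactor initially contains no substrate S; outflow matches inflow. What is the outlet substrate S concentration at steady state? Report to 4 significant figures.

0.3814 mol/L

Accumulation = in − out − consumed: V dC/dt = Q C_in − Q C − k V C.
Steady state (dC/dt = 0): C_ss = Q C_in/(Q + kV) = C_in/(1 + kV/Q).
C_ss = 0.6480·0.8207/(0.6480 + 0.04327·17.25) = 0.531814/1.39441 = 0.381390 mol/L.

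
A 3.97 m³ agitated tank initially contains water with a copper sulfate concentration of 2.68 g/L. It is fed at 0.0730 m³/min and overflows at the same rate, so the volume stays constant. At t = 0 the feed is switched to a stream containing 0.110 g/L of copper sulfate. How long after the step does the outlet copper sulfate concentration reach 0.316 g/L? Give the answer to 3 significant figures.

Mass balance on the solute (V constant): V dC/dt = Q(C_in − C), so τ = V/Q = 54.384 min.
C(t) = C_in + (C₀ − C_in) e^(−t/τ). Set C = 0.316 and solve for t:
e^(−t/τ) = (C − C_in)/(C₀ − C_in) = (0.316 − 0.110)/(2.68 − 0.110) = 0.080156
t = −τ ln(…) = 54.384 × 2.5238 = 137.25 min.

137 min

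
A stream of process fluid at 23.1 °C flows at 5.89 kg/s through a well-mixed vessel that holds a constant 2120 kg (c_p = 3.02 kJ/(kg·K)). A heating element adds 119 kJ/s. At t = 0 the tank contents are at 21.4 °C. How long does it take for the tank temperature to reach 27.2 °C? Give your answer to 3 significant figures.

423 s

M c_p dT/dt = ṁ c_p (T_in − T) + Q̇.
τ = M/ṁ = 359.93 s; T_ss = T_in + Q̇/(ṁ c_p) = 29.790 °C.
T(t) = T_ss + (T₀ − T_ss) e^(−t/τ). Set T = 27.2:
e^(−t/τ) = (27.2 − 29.790)/(21.4 − 29.790) = 0.30870
t = −359.93 · ln(0.30870) = 423.06 s.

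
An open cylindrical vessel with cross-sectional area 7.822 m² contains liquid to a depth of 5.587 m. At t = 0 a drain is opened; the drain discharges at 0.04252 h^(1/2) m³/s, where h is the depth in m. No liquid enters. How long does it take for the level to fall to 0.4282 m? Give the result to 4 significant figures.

Unsteady balance on liquid volume: A dh/dt = −0.04252 √h.
∫ h^(−1/2) dh = −(0.04252/A) ∫ dt, giving 2√h = 2√h₀ − (0.04252/A) t.
t = 2A(√h₀ − √h)/0.04252 = 2·7.822·(√5.587 − √0.4282)/0.04252
  = 15.6440 × (2.36368 − 0.654370) / 0.04252 = 628.892 s.

628.9 s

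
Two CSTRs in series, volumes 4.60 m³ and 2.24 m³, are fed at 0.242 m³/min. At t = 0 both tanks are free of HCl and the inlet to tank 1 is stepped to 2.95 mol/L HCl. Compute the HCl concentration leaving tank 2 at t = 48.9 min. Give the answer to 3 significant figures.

Each tank obeys Vᵢ dCᵢ/dt = Q(Cᵢ₋₁ − Cᵢ), so τᵢ = Vᵢ/Q.
τ₁ = 4.60/0.242 = 19.008 min; τ₂ = 2.24/0.242 = 9.2562 min.
Solving the cascade with C₁(0)=C₂(0)=0 gives C₂(t) = C_in[1 − (τ₁ e^(−t/τ₁) − τ₂ e^(−t/τ₂))/(τ₁ − τ₂)].
At t = 48.9: e^(−t/τ₁) = 0.076339, e^(−t/τ₂) = 0.0050774.
C₂ = 2.95·[1 − (19.008·0.076339 − 9.2562·0.0050774)/(9.7521)] = 2.95·0.85602 = 2.5253 mol/L.

2.53 mol/L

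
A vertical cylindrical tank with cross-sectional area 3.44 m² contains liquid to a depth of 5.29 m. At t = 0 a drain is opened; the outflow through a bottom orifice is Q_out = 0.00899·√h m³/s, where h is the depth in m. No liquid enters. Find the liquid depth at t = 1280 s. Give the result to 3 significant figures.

A dh/dt = −Q_out = −0.00899 √h.
∫ h^(−1/2) dh = −(0.00899/A) ∫ dt, giving 2√h = 2√h₀ − (0.00899/A) t.
√h = √5.29 − 0.00899·1280/(2·3.44) = 2.3000 − 1.6726 = 0.62744.
h = 0.62744² = 0.39368 m.

0.394 m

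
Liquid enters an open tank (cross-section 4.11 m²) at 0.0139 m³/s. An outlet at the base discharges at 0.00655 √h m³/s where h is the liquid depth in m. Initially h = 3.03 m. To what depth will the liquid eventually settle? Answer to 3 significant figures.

4.50 m

A dh/dt = Q_in − 0.00655 √h. Steady state requires inflow = outflow:
Q_in = 0.00655 √h_ss ⇒ √h_ss = 0.0139/0.00655 = 2.1221.
h_ss = 2.1221² = 4.5035 m. (Since h₀ = 3.03 m < h_ss, the level will rise toward this value.)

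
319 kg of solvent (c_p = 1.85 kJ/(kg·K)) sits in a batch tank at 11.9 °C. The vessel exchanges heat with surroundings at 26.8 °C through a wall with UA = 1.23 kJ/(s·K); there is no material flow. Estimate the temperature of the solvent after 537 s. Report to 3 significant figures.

Unsteady energy balance on the tank contents: M c_p dT/dt = −UA(T − T_amb).
dT/dt = (T_ss − T)/τ with T_ss = T_amb = 26.800 °C, τ = M c_p/UA = 319·1.85/1.23 = 479.80 s.
This is linear first-order; T(t) = T_ss + (T₀ − T_ss) e^(−t/τ).
T(537) = 26.800 + (-14.900)·0.32653 = 21.935 °C.

21.9 °C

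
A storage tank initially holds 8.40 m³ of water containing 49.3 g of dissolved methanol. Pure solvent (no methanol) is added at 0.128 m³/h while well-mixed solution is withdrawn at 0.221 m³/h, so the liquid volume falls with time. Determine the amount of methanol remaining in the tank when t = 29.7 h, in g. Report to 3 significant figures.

19.1 g

Let m(t) be the amount of methanol. Volume: V(t) = V₀ + (Q_in − Q_out) t = 8.40 − 0.093000 t; V(29.7) = 5.6379 m³.
No methanol enters, so dm/dt = −Q_out · (m/V).
Separate: dm/m = −Q_out dt/V(t) ⇒ ln(m/m₀) = −(Q_out/(Q_in−Q_out)) ln(V/V₀).
m = m₀ (V₀/V)^(Q_out/(Q_in−Q_out)) = 49.3 × (8.40/5.6379)^(-2.3763) = 19.114 g.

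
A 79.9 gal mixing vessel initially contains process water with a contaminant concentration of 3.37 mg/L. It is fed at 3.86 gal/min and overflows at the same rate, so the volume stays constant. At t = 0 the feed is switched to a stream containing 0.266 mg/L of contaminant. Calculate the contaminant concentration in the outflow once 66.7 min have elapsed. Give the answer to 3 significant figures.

Unsteady species balance (constant V, well mixed): V dC/dt = Q(C_in − C).
Rewrite as dC/dt + C/τ = C_in/τ, τ = V/Q = 20.699 min.
Solution: C(t) = C_in + (C₀ − C_in) e^(−t/τ).
C(66.7) = 0.266 + (3.37 − 0.266)·e^(−66.7/20.699) = 0.266 + (3.1040)·0.039863 = 0.38974 mg/L.

0.390 mg/L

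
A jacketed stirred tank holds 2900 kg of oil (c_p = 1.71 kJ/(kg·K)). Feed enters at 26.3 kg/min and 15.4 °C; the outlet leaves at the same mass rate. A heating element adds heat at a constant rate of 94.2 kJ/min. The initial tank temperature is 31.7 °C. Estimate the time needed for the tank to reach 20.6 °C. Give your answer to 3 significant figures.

168 min

M c_p dT/dt = ṁ c_p (T_in − T) + Q̇.
τ = M/ṁ = 110.27 min; T_ss = T_in + Q̇/(ṁ c_p) = 17.495 °C.
T(t) = T_ss + (T₀ − T_ss) e^(−t/τ). Set T = 20.6:
e^(−t/τ) = (20.6 − 17.495)/(31.7 − 17.495) = 0.21861
t = −110.27 · ln(0.21861) = 167.66 min.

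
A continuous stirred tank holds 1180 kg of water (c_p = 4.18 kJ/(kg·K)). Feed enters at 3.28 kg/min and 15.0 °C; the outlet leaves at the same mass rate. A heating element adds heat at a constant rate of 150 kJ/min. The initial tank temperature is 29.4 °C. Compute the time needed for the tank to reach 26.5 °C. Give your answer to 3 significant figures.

655 min

Energy balance: M c_p dT/dt = ṁ c_p (T_in − T) + 150.
τ = M/ṁ = 359.76 min; T_ss = T_in + Q̇/(ṁ c_p) = 25.941 °C.
T(t) = T_ss + (T₀ − T_ss) e^(−t/τ). Set T = 26.5:
e^(−t/τ) = (26.5 − 25.941)/(29.4 − 25.941) = 0.16170
t = −359.76 · ln(0.16170) = 655.47 min.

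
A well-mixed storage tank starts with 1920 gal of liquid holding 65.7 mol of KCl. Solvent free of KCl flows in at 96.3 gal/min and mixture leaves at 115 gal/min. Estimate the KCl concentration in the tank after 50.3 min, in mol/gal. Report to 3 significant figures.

Let m(t) be the amount of KCl. Volume: V(t) = V₀ + (Q_in − Q_out) t = 1920 − 18.700 t; V(50.3) = 979.39 gal.
Species balance (pure solvent in): dm/dt = −Q_out · m/V(t).
Separate: dm/m = −Q_out dt/V(t) ⇒ ln(m/m₀) = −(Q_out/(Q_in−Q_out)) ln(V/V₀).
m = m₀ (V₀/V)^(Q_out/(Q_in−Q_out)) = 65.7 × (1920/979.39)^(-6.1497) = 1.0464 mol.
C = m/V = 1.0464/979.39 = 0.0010685 mol/gal.

0.00107 mol/gal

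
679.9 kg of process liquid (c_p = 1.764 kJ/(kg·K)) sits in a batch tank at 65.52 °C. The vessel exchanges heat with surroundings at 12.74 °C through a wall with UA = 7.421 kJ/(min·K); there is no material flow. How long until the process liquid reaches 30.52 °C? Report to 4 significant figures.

175.8 min

Lumped-capacitance energy balance: M c_p dT/dt = UA(T_amb − T).
τ = M c_p/UA = 161.615 min; T_ss = T_amb = 12.7400 °C.
T(t) = T_ss + (T₀ − T_ss)e^(−t/τ); set T = 30.52:
t = −τ ln[(T − T_ss)/(T₀ − T_ss)] = −161.615 · ln(0.336870) = 175.846 min.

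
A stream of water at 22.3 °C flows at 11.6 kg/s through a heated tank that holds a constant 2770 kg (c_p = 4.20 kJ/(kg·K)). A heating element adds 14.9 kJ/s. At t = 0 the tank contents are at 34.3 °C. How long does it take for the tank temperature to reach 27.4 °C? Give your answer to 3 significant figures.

213 s

M c_p dT/dt = ṁ c_p (T_in − T) + Q̇.
τ = M/ṁ = 238.79 s; T_ss = T_in + Q̇/(ṁ c_p) = 22.606 °C.
T(t) = T_ss + (T₀ − T_ss) e^(−t/τ). Set T = 27.4:
e^(−t/τ) = (27.4 − 22.606)/(34.3 − 22.606) = 0.40996
t = −238.79 · ln(0.40996) = 212.93 s.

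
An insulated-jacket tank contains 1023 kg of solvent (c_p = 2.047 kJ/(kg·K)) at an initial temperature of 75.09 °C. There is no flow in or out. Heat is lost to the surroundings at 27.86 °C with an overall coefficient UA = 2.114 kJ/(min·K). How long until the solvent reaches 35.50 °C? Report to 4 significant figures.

1804 min

Lumped-capacitance energy balance: M c_p dT/dt = UA(T_amb − T).
τ = M c_p/UA = 990.578 min; T_ss = T_amb = 27.8600 °C.
T(t) = T_ss + (T₀ − T_ss)e^(−t/τ); set T = 35.50:
t = −τ ln[(T − T_ss)/(T₀ − T_ss)] = −990.578 · ln(0.161762) = 1804.47 min.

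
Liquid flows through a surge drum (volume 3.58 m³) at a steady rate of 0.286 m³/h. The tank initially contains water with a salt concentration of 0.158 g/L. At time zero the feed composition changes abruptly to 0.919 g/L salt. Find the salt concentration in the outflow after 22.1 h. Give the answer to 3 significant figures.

Accumulation = in − out for the solute gives V dC/dt = Q(C_in − C).
So dC/dt = (C_in − C)/τ with τ = V/Q = 3.58/0.286 = 12.517 h.
C approaches C_in exponentially: C(t) = C_in + (C₀ − C_in) e^(−t/τ).
C(22.1) = 0.919 + (0.158 − 0.919)·e^(−22.1/12.517) = 0.919 + (-0.76100)·0.17110 = 0.78880 g/L.

0.789 g/L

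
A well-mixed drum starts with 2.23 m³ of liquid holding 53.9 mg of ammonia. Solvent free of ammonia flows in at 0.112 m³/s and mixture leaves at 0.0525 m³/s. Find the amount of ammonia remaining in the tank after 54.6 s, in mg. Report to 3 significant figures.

Total volume: dV/dt = Q_in − Q_out = 0.059500 m³/s, so V(t) = 2.23 + 0.059500 t and V(54.6) = 5.4787 m³.
Solute balance: dm/dt = 0 − Q_out C = −Q_out m/V(t).
Separate: dm/m = −Q_out dt/V(t) ⇒ ln(m/m₀) = −(Q_out/(Q_in−Q_out)) ln(V/V₀).
m = m₀ (V₀/V)^(Q_out/(Q_in−Q_out)) = 53.9 × (2.23/5.4787)^(0.88235) = 24.386 mg.

24.4 mg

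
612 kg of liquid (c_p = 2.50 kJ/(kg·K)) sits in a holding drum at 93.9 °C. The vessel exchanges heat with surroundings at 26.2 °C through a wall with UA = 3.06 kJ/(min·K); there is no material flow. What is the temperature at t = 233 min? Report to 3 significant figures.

68.7 °C

M c_p dT/dt = −UA(T − T_amb).
dT/dt = (T_ss − T)/τ with T_ss = T_amb = 26.200 °C, τ = M c_p/UA = 612·2.50/3.06 = 500.00 min.
Integrating: T(t) = T_ss + (T₀ − T_ss) e^(−t/τ).
T(233) = 26.200 + (67.700)·0.62751 = 68.682 °C.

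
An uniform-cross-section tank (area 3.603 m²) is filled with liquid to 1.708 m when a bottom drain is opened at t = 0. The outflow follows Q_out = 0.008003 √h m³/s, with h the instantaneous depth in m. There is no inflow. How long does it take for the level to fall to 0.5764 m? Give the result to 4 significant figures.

493.2 s

A dh/dt = −Q_out = −0.008003 √h.
Separate and integrate: 2(√h − √h₀) = −(0.008003/A) t.
t = 2A(√h₀ − √h)/0.008003 = 2·3.603·(√1.708 − √0.5764)/0.008003
  = 7.20600 × (1.30690 − 0.759210) / 0.008003 = 493.151 s.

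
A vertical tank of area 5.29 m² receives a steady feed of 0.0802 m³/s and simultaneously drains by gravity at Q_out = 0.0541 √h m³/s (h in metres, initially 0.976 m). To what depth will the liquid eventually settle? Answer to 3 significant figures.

Volume balance on the tank: A dh/dt = Q_in − 0.0541 √h. At steady state dh/dt = 0:
Q_in = 0.0541 √h_ss ⇒ √h_ss = 0.0802/0.0541 = 1.4824.
h_ss = 1.4824² = 2.1976 m. (Since h₀ = 0.976 m < h_ss, the level will rise toward this value.)

2.20 m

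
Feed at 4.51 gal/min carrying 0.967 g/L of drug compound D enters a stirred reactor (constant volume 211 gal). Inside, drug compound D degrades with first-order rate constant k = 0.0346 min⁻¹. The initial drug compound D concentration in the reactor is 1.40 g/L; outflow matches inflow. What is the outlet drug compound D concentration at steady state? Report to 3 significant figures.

Accumulation = in − out − consumed: V dC/dt = Q C_in − Q C − k V C.
Steady state (dC/dt = 0): C_ss = Q C_in/(Q + kV) = C_in/(1 + kV/Q).
C_ss = 4.51·0.967/(4.51 + 0.0346·211) = 4.3612/11.811 = 0.36926 g/L.

0.369 g/L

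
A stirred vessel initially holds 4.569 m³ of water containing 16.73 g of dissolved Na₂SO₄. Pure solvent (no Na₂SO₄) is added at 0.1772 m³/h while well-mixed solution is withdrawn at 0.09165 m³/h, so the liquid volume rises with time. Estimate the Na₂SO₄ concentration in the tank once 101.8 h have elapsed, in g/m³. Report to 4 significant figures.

0.4018 g/m³

Total volume: dV/dt = Q_in − Q_out = 0.0855500 m³/h, so V(t) = 4.569 + 0.0855500 t and V(101.8) = 13.2780 m³.
Species balance (pure solvent in): dm/dt = −Q_out · m/V(t).
Separate: dm/m = −Q_out dt/V(t) ⇒ ln(m/m₀) = −(Q_out/(Q_in−Q_out)) ln(V/V₀).
m = m₀ (V₀/V)^(Q_out/(Q_in−Q_out)) = 16.73 × (4.569/13.2780)^(1.07130) = 5.33518 g.
C = m/V = 5.33518/13.2780 = 0.401806 g/m³.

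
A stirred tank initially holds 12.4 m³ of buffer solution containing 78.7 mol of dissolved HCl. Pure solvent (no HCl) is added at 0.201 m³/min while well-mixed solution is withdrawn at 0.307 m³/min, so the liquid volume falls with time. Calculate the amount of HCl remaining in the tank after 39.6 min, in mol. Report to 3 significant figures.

23.8 mol

Let m(t) be the amount of HCl. Volume: V(t) = V₀ + (Q_in − Q_out) t = 12.4 − 0.10600 t; V(39.6) = 8.2024 m³.
Species balance (pure solvent in): dm/dt = −Q_out · m/V(t).
dm/m = −Q_out dt/(V₀ − 0.10600 t); integrating gives ln(m/m₀) = −(Q_out/(Q_in−Q_out)) ln(V/V₀).
m = m₀ (V₀/V)^(Q_out/(Q_in−Q_out)) = 78.7 × (12.4/8.2024)^(-2.8962) = 23.777 mol.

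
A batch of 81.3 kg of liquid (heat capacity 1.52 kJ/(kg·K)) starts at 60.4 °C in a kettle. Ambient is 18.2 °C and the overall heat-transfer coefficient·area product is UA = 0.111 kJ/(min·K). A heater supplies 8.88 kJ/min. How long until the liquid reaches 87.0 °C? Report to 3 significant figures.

1350 min

M c_p dT/dt = −UA(T − T_amb) + Q̇.
τ = M c_p/UA = 1113.3 min; T_ss = T_amb + Q̇/UA = 18.2 + 8.88/0.111 = 98.200 °C.
T(t) = T_ss + (T₀ − T_ss)e^(−t/τ); set T = 87.0:
t = −τ ln[(T − T_ss)/(T₀ − T_ss)] = −1113.3 · ln(0.29630) = 1354.2 min.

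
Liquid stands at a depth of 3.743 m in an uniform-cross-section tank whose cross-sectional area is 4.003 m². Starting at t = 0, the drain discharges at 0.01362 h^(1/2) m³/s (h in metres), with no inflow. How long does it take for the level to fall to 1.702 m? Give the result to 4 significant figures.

370.4 s

With no inflow, A dh/dt = −0.01362 √h.
∫ h^(−1/2) dh = −(0.01362/A) ∫ dt, giving 2√h = 2√h₀ − (0.01362/A) t.
t = 2A(√h₀ − √h)/0.01362 = 2·4.003·(√3.743 − √1.702)/0.01362
  = 8.00600 × (1.93468 − 1.30461) / 0.01362 = 370.366 s.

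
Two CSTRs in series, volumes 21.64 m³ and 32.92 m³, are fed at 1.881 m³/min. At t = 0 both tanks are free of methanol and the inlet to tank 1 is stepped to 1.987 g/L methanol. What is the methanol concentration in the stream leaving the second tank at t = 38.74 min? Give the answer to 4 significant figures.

Time constants: τᵢ = Vᵢ/Q for each well-mixed tank.
τ₁ = 21.64/1.881 = 11.5045 min; τ₂ = 32.92/1.881 = 17.5013 min.
Solving the cascade with C₁(0)=C₂(0)=0 gives C₂(t) = C_in[1 − (τ₁ e^(−t/τ₁) − τ₂ e^(−t/τ₂))/(τ₁ − τ₂)].
At t = 38.74: e^(−t/τ₁) = 0.0344801, e^(−t/τ₂) = 0.109312.
C₂ = 1.987·[1 − (11.5045·0.0344801 − 17.5013·0.109312)/(-5.99681)] = 1.987·0.747127 = 1.48454 g/L.

1.485 g/L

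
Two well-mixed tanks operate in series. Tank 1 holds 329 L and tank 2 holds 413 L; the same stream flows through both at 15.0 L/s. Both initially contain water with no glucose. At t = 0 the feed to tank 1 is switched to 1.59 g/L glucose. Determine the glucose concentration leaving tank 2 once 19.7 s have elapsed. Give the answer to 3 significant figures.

0.304 g/L

Species balance on tank i: dCᵢ/dt = (Cᵢ₋₁ − Cᵢ)/τᵢ with τᵢ = Vᵢ/Q.
τ₁ = 329/15.0 = 21.933 s; τ₂ = 413/15.0 = 27.533 s.
Tank 1: C₁ = C_in(1 − e^(−t/τ₁)). Tank 2 (τ₁ ≠ τ₂): C₂ = C_in[1 − (τ₁ e^(−t/τ₁) − τ₂ e^(−t/τ₂))/(τ₁ − τ₂)].
At t = 19.7: e^(−t/τ₁) = 0.40731, e^(−t/τ₂) = 0.48895.
C₂ = 1.59·[1 − (21.933·0.40731 − 27.533·0.48895)/(-5.6000)] = 1.59·0.19130 = 0.30417 g/L.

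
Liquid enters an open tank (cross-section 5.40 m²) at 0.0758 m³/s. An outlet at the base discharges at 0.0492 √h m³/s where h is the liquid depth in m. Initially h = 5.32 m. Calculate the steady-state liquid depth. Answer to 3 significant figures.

2.37 m

Level balance: A dh/dt = 0.0758 − 0.0492 √h. Setting dh/dt = 0:
Q_in = 0.0492 √h_ss ⇒ √h_ss = 0.0758/0.0492 = 1.5407.
h_ss = 1.5407² = 2.3736 m. (Since h₀ = 5.32 m > h_ss, the level will fall toward this value.)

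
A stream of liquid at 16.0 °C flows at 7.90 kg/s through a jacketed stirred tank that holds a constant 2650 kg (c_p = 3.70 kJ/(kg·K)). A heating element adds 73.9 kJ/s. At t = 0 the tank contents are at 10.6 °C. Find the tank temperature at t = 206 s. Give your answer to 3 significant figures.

M c_p dT/dt = ṁ c_p (T_in − T) + Q̇.
τ = M/ṁ = 335.44 s; T_ss = T_in + Q̇/(ṁ c_p) = 16.0 + 73.9/(7.90·3.70) = 18.528 °C.
Solution: T(t) = T_ss + (T₀ − T_ss) e^(−t/τ).
T(206) = 18.528 + (-7.9282)·e^(−206/335.44) = 18.528 + (-7.9282)·0.54112 = 14.238 °C.

14.2 °C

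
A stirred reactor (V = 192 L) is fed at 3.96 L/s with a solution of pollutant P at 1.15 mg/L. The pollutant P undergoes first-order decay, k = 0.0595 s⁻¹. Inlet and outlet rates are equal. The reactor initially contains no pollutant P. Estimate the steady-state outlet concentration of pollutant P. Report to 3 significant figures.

V dC/dt = Q(C_in − C) − k V C.
At steady state: 0 = Q C_in − (Q + kV) C_ss, so C_ss = Q C_in/(Q + kV).
C_ss = 3.96·1.15/(3.96 + 0.0595·192) = 4.5540/15.384 = 0.29602 mg/L.

0.296 mg/L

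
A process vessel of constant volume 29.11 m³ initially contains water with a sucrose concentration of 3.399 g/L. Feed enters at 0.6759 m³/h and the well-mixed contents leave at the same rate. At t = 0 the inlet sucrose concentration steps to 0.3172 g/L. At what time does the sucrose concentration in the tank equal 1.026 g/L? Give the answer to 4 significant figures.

63.30 h

Accumulation = in − out for the solute gives V dC/dt = Q(C_in − C), so τ = V/Q = 43.0685 h.
C(t) = C_in + (C₀ − C_in) e^(−t/τ). Set C = 1.026 and solve for t:
e^(−t/τ) = (C − C_in)/(C₀ − C_in) = (1.026 − 0.3172)/(3.399 − 0.3172) = 0.229995
t = −τ ln(…) = 43.0685 × 1.46970 = 63.2976 h.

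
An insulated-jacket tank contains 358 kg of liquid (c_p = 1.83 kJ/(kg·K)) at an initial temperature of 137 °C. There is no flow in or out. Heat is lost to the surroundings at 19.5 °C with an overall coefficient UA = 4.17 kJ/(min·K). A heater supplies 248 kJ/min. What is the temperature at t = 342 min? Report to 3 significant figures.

85.6 °C

Energy balance: M c_p dT/dt = −UA(T − T_amb) + Q̇.
dT/dt = (T_ss − T)/τ with T_ss = T_amb + Q̇/UA = 19.5 + 248/4.17 = 78.972 °C, τ = M c_p/UA = 358·1.83/4.17 = 157.11 min.
Integrating: T(t) = T_ss + (T₀ − T_ss) e^(−t/τ).
T(342) = 78.972 + (58.028)·0.11340 = 85.553 °C.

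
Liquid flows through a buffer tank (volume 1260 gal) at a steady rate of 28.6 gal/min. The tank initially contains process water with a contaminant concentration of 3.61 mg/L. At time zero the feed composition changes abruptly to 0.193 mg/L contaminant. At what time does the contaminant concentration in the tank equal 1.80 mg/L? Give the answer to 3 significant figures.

33.2 min

Transient balance on the dissolved component: V dC/dt = Q(C_in − C), so τ = V/Q = 44.056 min.
C(t) = C_in + (C₀ − C_in) e^(−t/τ). Set C = 1.80 and solve for t:
e^(−t/τ) = (C − C_in)/(C₀ − C_in) = (1.80 − 0.193)/(3.61 − 0.193) = 0.47030
t = −τ ln(…) = 44.056 × 0.75439 = 33.236 min.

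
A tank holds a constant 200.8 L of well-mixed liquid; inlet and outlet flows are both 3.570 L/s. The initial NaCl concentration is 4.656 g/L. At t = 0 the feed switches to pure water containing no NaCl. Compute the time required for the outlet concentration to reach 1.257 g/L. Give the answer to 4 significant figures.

73.65 s

Species balance on the tank: V dC/dt = Q(C_in − C), so τ = V/Q = 56.2465 s.
C(t) = C_in + (C₀ − C_in) e^(−t/τ). Set C = 1.257 and solve for t:
e^(−t/τ) = (C − C_in)/(C₀ − C_in) = (1.257 − 0)/(4.656 − 0) = 0.269974
t = −τ ln(…) = 56.2465 × 1.30943 = 73.6508 s.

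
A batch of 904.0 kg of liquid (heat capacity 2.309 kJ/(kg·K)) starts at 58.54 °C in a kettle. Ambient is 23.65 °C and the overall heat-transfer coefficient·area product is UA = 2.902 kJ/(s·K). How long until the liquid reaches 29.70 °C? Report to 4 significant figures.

First-law balance (no shaft work): M c_p dT/dt = −UA(T − T_amb).
τ = M c_p/UA = 719.275 s; T_ss = T_amb = 23.6500 °C.
T(t) = T_ss + (T₀ − T_ss)e^(−t/τ); set T = 29.70:
t = −τ ln[(T − T_ss)/(T₀ − T_ss)] = −719.275 · ln(0.173402) = 1260.27 s.

1260 s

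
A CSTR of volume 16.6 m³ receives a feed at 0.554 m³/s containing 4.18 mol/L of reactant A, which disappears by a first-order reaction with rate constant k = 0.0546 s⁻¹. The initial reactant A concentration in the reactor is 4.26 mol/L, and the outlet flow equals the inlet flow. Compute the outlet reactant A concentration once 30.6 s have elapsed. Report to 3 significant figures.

V dC/dt = Q(C_in − C) − k V C.
dC/dt = (Q/V) C_in − (Q/V + k) C; effective rate a = Q/V + k = 0.033373 + 0.0546 = 0.087973 s⁻¹.
C_ss = Q C_in/(Q + kV) = 1.5857 mol/L; C(t) = C_ss + (C₀ − C_ss) e^(−a t).
C(30.6) = 1.5857 + (2.6743)·e^(−0.087973·30.6) = 1.5857 + (2.6743)·0.067746 = 1.7669 mol/L.

1.77 mol/L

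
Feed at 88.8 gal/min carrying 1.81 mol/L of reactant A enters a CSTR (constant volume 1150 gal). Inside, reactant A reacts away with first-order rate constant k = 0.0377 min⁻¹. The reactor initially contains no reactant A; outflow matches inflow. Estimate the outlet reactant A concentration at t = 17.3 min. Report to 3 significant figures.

1.05 mol/L

Species balance: V dC/dt = Q C_in − Q C − k V C.
dC/dt = (Q/V) C_in − (Q/V + k) C; effective rate a = Q/V + k = 0.077217 + 0.0377 = 0.11492 min⁻¹.
C_ss = Q C_in/(Q + kV) = 1.2162 mol/L; C(t) = C_ss + (C₀ − C_ss) e^(−a t).
C(17.3) = 1.2162 + (-1.2162)·e^(−0.11492·17.3) = 1.2162 + (-1.2162)·0.13696 = 1.0496 mol/L.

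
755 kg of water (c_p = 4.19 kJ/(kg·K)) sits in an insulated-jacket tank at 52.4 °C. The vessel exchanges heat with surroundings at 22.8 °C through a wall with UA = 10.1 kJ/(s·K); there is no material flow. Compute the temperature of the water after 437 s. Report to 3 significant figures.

30.1 °C

Lumped-capacitance energy balance: M c_p dT/dt = UA(T_amb − T).
dT/dt = (T_ss − T)/τ with T_ss = T_amb = 22.800 °C, τ = M c_p/UA = 755·4.19/10.1 = 313.21 s.
Solution: T(t) = T_ss + (T₀ − T_ss) e^(−t/τ).
T(437) = 22.800 + (29.600)·0.24778 = 30.134 °C.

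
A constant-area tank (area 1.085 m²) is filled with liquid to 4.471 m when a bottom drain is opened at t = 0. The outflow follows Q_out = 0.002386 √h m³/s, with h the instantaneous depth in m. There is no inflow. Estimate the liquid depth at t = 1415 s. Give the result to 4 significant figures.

0.3121 m

Mass balance (ρ constant): A dh/dt = −0.002386 √h.
∫ h^(−1/2) dh = −(0.002386/A) ∫ dt, giving 2√h = 2√h₀ − (0.002386/A) t.
√h = √4.471 − 0.002386·1415/(2·1.085) = 2.11447 − 1.55585 = 0.558626.
h = 0.558626² = 0.312063 m.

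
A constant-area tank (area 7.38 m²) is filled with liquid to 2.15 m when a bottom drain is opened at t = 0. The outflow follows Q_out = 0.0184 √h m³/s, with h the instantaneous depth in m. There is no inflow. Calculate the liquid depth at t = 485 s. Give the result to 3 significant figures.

0.742 m

Mass balance (ρ constant): A dh/dt = −0.0184 √h.
∫ h^(−1/2) dh = −(0.0184/A) ∫ dt, giving 2√h = 2√h₀ − (0.0184/A) t.
√h = √2.15 − 0.0184·485/(2·7.38) = 1.4663 − 0.60461 = 0.86168.
h = 0.86168² = 0.74249 m.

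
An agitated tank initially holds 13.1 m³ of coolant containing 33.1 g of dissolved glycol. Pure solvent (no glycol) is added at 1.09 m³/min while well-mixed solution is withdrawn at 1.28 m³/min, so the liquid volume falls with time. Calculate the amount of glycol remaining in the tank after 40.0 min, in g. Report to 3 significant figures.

0.0956 g

Let m(t) be the amount of glycol. Volume: V(t) = V₀ + (Q_in − Q_out) t = 13.1 − 0.19000 t; V(40.0) = 5.5000 m³.
Species balance (pure solvent in): dm/dt = −Q_out · m/V(t).
dm/m = −Q_out dt/(V₀ − 0.19000 t); integrating gives ln(m/m₀) = −(Q_out/(Q_in−Q_out)) ln(V/V₀).
m = m₀ (V₀/V)^(Q_out/(Q_in−Q_out)) = 33.1 × (13.1/5.5000)^(-6.7368) = 0.095643 g.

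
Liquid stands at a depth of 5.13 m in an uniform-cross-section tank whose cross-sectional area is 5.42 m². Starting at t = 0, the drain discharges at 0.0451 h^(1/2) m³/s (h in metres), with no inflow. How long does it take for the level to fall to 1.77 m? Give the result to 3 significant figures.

225 s

Mass balance (ρ constant): A dh/dt = −0.0451 √h.
Separate and integrate: 2(√h − √h₀) = −(0.0451/A) t.
t = 2A(√h₀ − √h)/0.0451 = 2·5.42·(√5.13 − √1.77)/0.0451
  = 10.840 × (2.2650 − 1.3304) / 0.0451 = 224.62 s.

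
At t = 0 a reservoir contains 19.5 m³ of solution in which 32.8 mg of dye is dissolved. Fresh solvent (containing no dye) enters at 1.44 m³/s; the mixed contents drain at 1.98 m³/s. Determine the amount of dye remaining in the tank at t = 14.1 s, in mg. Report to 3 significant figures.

5.34 mg

Let m(t) be the amount of dye. Volume: V(t) = V₀ + (Q_in − Q_out) t = 19.5 − 0.54000 t; V(14.1) = 11.886 m³.
Solute balance: dm/dt = 0 − Q_out C = −Q_out m/V(t).
Separate: dm/m = −Q_out dt/V(t) ⇒ ln(m/m₀) = −(Q_out/(Q_in−Q_out)) ln(V/V₀).
m = m₀ (V₀/V)^(Q_out/(Q_in−Q_out)) = 32.8 × (19.5/11.886)^(-3.6667) = 5.3400 mg.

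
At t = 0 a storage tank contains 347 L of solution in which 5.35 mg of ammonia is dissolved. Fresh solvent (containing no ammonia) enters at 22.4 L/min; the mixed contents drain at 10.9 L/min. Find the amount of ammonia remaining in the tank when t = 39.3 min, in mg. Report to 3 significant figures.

Let m(t) be the amount of ammonia. Volume: V(t) = V₀ + (Q_in − Q_out) t = 347 + 11.500 t; V(39.3) = 798.95 L.
No ammonia enters, so dm/dt = −Q_out · (m/V).
dm/m = −Q_out dt/(V₀ + 11.500 t); integrating gives ln(m/m₀) = −(Q_out/(Q_in−Q_out)) ln(V/V₀).
m = m₀ (V₀/V)^(Q_out/(Q_in−Q_out)) = 5.35 × (347/798.95)^(0.94783) = 2.4269 mg.

2.43 mg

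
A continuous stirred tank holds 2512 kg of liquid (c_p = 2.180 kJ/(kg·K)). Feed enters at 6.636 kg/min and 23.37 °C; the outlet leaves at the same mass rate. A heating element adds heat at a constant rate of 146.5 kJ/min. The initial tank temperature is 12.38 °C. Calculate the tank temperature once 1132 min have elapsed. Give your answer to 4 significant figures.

M c_p dT/dt = ṁ c_p (T_in − T) + Q̇.
τ = M/ṁ = 378.541 min; T_ss = T_in + Q̇/(ṁ c_p) = 23.37 + 146.5/(6.636·2.180) = 33.4969 °C.
T approaches T_ss exponentially: T(t) = T_ss + (T₀ − T_ss) e^(−t/τ).
T(1132) = 33.4969 + (-21.1169)·e^(−1132/378.541) = 33.4969 + (-21.1169)·0.0502660 = 32.4354 °C.

32.44 °C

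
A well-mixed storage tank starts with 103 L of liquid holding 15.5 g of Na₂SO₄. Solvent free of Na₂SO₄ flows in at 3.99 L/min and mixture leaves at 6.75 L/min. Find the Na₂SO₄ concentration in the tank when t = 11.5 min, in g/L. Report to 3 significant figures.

Let m(t) be the amount of Na₂SO₄. Volume: V(t) = V₀ + (Q_in − Q_out) t = 103 − 2.7600 t; V(11.5) = 71.260 L.
Species balance (pure solvent in): dm/dt = −Q_out · m/V(t).
dm/m = −Q_out dt/(V₀ − 2.7600 t); integrating gives ln(m/m₀) = −(Q_out/(Q_in−Q_out)) ln(V/V₀).
m = m₀ (V₀/V)^(Q_out/(Q_in−Q_out)) = 15.5 × (103/71.260)^(-2.4457) = 6.2958 g.
C = m/V = 6.2958/71.260 = 0.088349 g/L.

0.0883 g/L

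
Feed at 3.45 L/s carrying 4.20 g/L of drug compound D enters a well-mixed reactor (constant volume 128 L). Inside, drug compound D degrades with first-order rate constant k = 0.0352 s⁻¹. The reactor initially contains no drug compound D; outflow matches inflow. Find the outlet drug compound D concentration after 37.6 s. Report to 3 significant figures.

Accumulation = in − out − consumed: V dC/dt = Q C_in − Q C − k V C.
This is linear with rate a = Q/V + k = 0.062153 s⁻¹.
C_ss = Q C_in/(Q + kV) = 1.8214 g/L; C(t) = C_ss + (C₀ − C_ss) e^(−a t).
C(37.6) = 1.8214 + (-1.8214)·e^(−0.062153·37.6) = 1.8214 + (-1.8214)·0.096621 = 1.6454 g/L.

1.65 g/L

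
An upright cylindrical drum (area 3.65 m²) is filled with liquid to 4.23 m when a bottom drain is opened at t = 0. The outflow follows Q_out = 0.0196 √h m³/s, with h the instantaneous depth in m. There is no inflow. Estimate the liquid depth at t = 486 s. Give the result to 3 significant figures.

0.565 m

A dh/dt = −Q_out = −0.0196 √h.
∫ h^(−1/2) dh = −(0.0196/A) ∫ dt, giving 2√h = 2√h₀ − (0.0196/A) t.
√h = √4.23 − 0.0196·486/(2·3.65) = 2.0567 − 1.3049 = 0.75182.
h = 0.75182² = 0.56523 m.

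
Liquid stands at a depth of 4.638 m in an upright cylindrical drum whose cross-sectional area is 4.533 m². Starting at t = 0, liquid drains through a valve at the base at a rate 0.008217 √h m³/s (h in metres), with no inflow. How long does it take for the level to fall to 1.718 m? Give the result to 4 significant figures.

Mass balance (ρ constant): A dh/dt = −0.008217 √h.
This is separable: 2 d(√h)/dt = −0.008217/A, so √h = √h₀ − (0.008217/(2A)) t.
t = 2A(√h₀ − √h)/0.008217 = 2·4.533·(√4.638 − √1.718)/0.008217
  = 9.06600 × (2.15360 − 1.31072) / 0.008217 = 929.965 s.

930.0 s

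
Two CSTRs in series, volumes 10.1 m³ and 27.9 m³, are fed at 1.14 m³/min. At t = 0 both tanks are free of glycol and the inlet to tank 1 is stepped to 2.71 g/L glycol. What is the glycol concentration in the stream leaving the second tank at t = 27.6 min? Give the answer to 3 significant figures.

1.40 g/L

Time constants: τᵢ = Vᵢ/Q for each well-mixed tank.
τ₁ = 10.1/1.14 = 8.8596 min; τ₂ = 27.9/1.14 = 24.474 min.
Tank 1: C₁ = C_in(1 − e^(−t/τ₁)). Tank 2 (τ₁ ≠ τ₂): C₂ = C_in[1 − (τ₁ e^(−t/τ₁) − τ₂ e^(−t/τ₂))/(τ₁ − τ₂)].
At t = 27.6: e^(−t/τ₁) = 0.044368, e^(−t/τ₂) = 0.32376.
C₂ = 2.71·[1 − (8.8596·0.044368 − 24.474·0.32376)/(-15.614)] = 2.71·0.51770 = 1.4030 g/L.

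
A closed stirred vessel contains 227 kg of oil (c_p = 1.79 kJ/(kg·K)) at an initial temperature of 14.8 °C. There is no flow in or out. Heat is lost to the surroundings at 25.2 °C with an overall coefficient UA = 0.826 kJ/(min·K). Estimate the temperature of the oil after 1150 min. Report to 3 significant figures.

M c_p dT/dt = −UA(T − T_amb).
dT/dt = (T_ss − T)/τ with T_ss = T_amb = 25.200 °C, τ = M c_p/UA = 227·1.79/0.826 = 491.92 min.
Integrating: T(t) = T_ss + (T₀ − T_ss) e^(−t/τ).
T(1150) = 25.200 + (-10.400)·0.096544 = 24.196 °C.

24.2 °C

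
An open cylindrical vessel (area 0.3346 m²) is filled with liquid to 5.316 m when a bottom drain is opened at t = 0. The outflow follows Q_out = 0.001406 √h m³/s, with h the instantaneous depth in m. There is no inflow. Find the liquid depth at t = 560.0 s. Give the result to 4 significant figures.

A dh/dt = −Q_out = −0.001406 √h.
This is separable: 2 d(√h)/dt = −0.001406/A, so √h = √h₀ − (0.001406/(2A)) t.
√h = √5.316 − 0.001406·560.0/(2·0.3346) = 2.30565 − 1.17657 = 1.12908.
h = 1.12908² = 1.27481 m.

1.275 m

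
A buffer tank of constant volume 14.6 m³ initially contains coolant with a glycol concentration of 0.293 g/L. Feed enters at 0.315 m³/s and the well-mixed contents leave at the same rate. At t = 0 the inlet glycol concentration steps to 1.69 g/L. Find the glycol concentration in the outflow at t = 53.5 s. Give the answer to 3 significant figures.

1.25 g/L

Mass balance on the solute (V constant): V dC/dt = Q(C_in − C).
Time constant τ = V/Q = 14.6/0.315 = 46.349 s.
Integrating: C(t) = C_in + (C₀ − C_in) e^(−t/τ).
C(53.5) = 1.69 + (0.293 − 1.69)·e^(−53.5/46.349) = 1.69 + (-1.3970)·0.31528 = 1.2495 g/L.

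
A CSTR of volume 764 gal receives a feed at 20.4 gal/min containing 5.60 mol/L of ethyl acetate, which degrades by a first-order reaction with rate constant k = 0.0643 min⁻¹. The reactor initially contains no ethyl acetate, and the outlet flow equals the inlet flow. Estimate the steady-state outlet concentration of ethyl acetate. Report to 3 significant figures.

1.64 mol/L

V dC/dt = Q(C_in − C) − k V C.
At steady state: 0 = Q C_in − (Q + kV) C_ss, so C_ss = Q C_in/(Q + kV).
C_ss = 20.4·5.60/(20.4 + 0.0643·764) = 114.24/69.525 = 1.6431 mol/L.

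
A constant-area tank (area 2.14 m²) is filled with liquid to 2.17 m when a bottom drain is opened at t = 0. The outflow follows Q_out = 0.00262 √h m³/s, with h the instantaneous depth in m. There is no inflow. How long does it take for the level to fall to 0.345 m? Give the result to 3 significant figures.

1450 s

With no inflow, A dh/dt = −0.00262 √h.
This is separable: 2 d(√h)/dt = −0.00262/A, so √h = √h₀ − (0.00262/(2A)) t.
t = 2A(√h₀ − √h)/0.00262 = 2·2.14·(√2.17 − √0.345)/0.00262
  = 4.2800 × (1.4731 − 0.58737) / 0.00262 = 1446.9 s.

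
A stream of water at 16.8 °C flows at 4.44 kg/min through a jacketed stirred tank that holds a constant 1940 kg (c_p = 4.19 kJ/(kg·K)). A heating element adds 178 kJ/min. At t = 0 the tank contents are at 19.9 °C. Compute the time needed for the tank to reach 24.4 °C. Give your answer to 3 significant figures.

520 min

M c_p dT/dt = ṁ c_p (T_in − T) + Q̇.
τ = M/ṁ = 436.94 min; T_ss = T_in + Q̇/(ṁ c_p) = 26.368 °C.
T(t) = T_ss + (T₀ − T_ss) e^(−t/τ). Set T = 24.4:
e^(−t/τ) = (24.4 − 26.368)/(19.9 − 26.368) = 0.30427
t = −436.94 · ln(0.30427) = 519.88 min.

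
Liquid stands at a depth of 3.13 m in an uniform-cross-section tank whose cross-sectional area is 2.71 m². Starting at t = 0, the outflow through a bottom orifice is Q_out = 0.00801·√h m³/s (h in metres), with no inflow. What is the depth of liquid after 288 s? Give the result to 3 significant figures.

1.81 m

A dh/dt = −Q_out = −0.00801 √h.
Separate and integrate: 2(√h − √h₀) = −(0.00801/A) t.
√h = √3.13 − 0.00801·288/(2·2.71) = 1.7692 − 0.42562 = 1.3436.
h = 1.3436² = 1.8051 m.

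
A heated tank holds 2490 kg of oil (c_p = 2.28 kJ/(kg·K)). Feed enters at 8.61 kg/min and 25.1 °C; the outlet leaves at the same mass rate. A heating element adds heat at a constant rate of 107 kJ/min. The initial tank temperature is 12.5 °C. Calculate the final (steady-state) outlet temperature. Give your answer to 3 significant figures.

M c_p dT/dt = ṁ c_p (T_in − T) + Q̇.
At steady state dT/dt = 0 ⇒ T_ss = T_in + Q̇/(ṁ c_p) = 25.1 + 107/(8.61·2.28) = 30.551 °C.

30.6 °C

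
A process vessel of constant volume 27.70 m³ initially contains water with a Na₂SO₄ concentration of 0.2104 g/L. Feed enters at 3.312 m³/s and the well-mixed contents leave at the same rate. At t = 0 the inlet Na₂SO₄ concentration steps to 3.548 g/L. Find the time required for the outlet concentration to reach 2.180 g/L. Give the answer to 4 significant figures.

Transient balance on the dissolved component: V dC/dt = Q(C_in − C), so τ = V/Q = 8.36353 s.
C(t) = C_in + (C₀ − C_in) e^(−t/τ). Set C = 2.180 and solve for t:
e^(−t/τ) = (C − C_in)/(C₀ − C_in) = (2.180 − 3.548)/(0.2104 − 3.548) = 0.409875
t = −τ ln(…) = 8.36353 × 0.891902 = 7.45945 s.

7.459 s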